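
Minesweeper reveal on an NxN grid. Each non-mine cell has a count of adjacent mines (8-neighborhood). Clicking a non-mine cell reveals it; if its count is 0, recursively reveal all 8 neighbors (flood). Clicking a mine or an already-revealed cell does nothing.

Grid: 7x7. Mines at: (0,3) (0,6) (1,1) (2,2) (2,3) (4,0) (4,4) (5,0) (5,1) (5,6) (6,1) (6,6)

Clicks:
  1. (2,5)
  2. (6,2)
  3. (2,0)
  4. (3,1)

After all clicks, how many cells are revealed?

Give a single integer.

Click 1 (2,5) count=0: revealed 11 new [(1,4) (1,5) (1,6) (2,4) (2,5) (2,6) (3,4) (3,5) (3,6) (4,5) (4,6)] -> total=11
Click 2 (6,2) count=2: revealed 1 new [(6,2)] -> total=12
Click 3 (2,0) count=1: revealed 1 new [(2,0)] -> total=13
Click 4 (3,1) count=2: revealed 1 new [(3,1)] -> total=14

Answer: 14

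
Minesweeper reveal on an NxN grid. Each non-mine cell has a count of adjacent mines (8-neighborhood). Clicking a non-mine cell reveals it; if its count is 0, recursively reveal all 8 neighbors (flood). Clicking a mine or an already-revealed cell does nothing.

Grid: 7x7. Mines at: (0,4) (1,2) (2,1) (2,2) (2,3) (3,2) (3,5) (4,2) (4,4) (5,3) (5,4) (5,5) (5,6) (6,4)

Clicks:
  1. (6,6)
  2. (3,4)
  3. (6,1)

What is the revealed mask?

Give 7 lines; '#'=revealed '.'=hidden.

Answer: .......
.......
.......
##..#..
##.....
###....
###...#

Derivation:
Click 1 (6,6) count=2: revealed 1 new [(6,6)] -> total=1
Click 2 (3,4) count=3: revealed 1 new [(3,4)] -> total=2
Click 3 (6,1) count=0: revealed 10 new [(3,0) (3,1) (4,0) (4,1) (5,0) (5,1) (5,2) (6,0) (6,1) (6,2)] -> total=12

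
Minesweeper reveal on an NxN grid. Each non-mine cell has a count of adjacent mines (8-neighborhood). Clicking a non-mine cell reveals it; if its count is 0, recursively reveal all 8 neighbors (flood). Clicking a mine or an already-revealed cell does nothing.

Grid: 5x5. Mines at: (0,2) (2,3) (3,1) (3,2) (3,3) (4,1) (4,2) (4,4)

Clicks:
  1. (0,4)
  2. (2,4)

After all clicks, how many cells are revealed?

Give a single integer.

Answer: 5

Derivation:
Click 1 (0,4) count=0: revealed 4 new [(0,3) (0,4) (1,3) (1,4)] -> total=4
Click 2 (2,4) count=2: revealed 1 new [(2,4)] -> total=5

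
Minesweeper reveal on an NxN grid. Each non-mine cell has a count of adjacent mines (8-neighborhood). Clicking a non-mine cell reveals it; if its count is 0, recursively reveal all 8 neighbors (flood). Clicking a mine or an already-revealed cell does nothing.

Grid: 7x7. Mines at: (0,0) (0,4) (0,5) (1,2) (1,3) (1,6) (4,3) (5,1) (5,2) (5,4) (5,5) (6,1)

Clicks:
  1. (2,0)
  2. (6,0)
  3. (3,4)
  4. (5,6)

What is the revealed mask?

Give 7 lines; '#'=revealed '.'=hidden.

Click 1 (2,0) count=0: revealed 11 new [(1,0) (1,1) (2,0) (2,1) (2,2) (3,0) (3,1) (3,2) (4,0) (4,1) (4,2)] -> total=11
Click 2 (6,0) count=2: revealed 1 new [(6,0)] -> total=12
Click 3 (3,4) count=1: revealed 1 new [(3,4)] -> total=13
Click 4 (5,6) count=1: revealed 1 new [(5,6)] -> total=14

Answer: .......
##.....
###....
###.#..
###....
......#
#......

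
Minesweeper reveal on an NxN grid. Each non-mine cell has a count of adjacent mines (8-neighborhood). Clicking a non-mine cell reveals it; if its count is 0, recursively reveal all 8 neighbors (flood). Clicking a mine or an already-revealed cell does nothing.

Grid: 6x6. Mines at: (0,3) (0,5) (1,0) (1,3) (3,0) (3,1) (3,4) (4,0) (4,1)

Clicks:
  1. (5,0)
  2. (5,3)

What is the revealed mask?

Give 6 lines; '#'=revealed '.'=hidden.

Click 1 (5,0) count=2: revealed 1 new [(5,0)] -> total=1
Click 2 (5,3) count=0: revealed 8 new [(4,2) (4,3) (4,4) (4,5) (5,2) (5,3) (5,4) (5,5)] -> total=9

Answer: ......
......
......
......
..####
#.####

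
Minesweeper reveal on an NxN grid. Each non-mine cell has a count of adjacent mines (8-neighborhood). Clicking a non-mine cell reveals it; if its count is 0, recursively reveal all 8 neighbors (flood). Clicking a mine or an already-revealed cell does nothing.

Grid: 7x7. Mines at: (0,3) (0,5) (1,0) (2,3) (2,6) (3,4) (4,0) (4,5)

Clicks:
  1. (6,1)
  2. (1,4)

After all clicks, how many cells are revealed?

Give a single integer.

Click 1 (6,1) count=0: revealed 21 new [(3,1) (3,2) (3,3) (4,1) (4,2) (4,3) (4,4) (5,0) (5,1) (5,2) (5,3) (5,4) (5,5) (5,6) (6,0) (6,1) (6,2) (6,3) (6,4) (6,5) (6,6)] -> total=21
Click 2 (1,4) count=3: revealed 1 new [(1,4)] -> total=22

Answer: 22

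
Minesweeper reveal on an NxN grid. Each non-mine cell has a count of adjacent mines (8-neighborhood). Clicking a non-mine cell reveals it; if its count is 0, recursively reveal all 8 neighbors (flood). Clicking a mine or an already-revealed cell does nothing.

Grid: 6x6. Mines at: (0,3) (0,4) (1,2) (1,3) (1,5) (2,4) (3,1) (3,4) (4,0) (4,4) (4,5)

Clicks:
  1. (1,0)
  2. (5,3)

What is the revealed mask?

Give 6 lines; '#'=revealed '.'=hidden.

Answer: ##....
##....
##....
......
......
...#..

Derivation:
Click 1 (1,0) count=0: revealed 6 new [(0,0) (0,1) (1,0) (1,1) (2,0) (2,1)] -> total=6
Click 2 (5,3) count=1: revealed 1 new [(5,3)] -> total=7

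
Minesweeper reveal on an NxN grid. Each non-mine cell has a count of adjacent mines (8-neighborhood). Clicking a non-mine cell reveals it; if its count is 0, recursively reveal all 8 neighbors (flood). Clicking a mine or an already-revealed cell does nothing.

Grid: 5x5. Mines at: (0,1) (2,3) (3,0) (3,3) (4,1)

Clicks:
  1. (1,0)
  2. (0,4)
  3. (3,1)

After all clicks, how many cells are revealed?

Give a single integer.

Answer: 8

Derivation:
Click 1 (1,0) count=1: revealed 1 new [(1,0)] -> total=1
Click 2 (0,4) count=0: revealed 6 new [(0,2) (0,3) (0,4) (1,2) (1,3) (1,4)] -> total=7
Click 3 (3,1) count=2: revealed 1 new [(3,1)] -> total=8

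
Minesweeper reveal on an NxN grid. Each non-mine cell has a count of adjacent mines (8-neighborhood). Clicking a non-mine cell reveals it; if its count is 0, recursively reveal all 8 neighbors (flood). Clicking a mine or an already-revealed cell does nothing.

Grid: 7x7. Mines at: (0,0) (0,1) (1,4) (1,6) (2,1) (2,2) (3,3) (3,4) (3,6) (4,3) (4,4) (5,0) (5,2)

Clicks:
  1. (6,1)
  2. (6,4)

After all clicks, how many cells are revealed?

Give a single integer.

Click 1 (6,1) count=2: revealed 1 new [(6,1)] -> total=1
Click 2 (6,4) count=0: revealed 10 new [(4,5) (4,6) (5,3) (5,4) (5,5) (5,6) (6,3) (6,4) (6,5) (6,6)] -> total=11

Answer: 11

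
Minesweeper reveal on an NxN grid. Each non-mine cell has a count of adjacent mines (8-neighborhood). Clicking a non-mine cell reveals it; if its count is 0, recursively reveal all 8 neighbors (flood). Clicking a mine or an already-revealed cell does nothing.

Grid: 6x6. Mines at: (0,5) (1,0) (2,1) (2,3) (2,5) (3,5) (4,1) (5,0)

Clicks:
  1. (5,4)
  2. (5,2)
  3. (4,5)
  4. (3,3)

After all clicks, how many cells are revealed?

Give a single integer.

Click 1 (5,4) count=0: revealed 11 new [(3,2) (3,3) (3,4) (4,2) (4,3) (4,4) (4,5) (5,2) (5,3) (5,4) (5,5)] -> total=11
Click 2 (5,2) count=1: revealed 0 new [(none)] -> total=11
Click 3 (4,5) count=1: revealed 0 new [(none)] -> total=11
Click 4 (3,3) count=1: revealed 0 new [(none)] -> total=11

Answer: 11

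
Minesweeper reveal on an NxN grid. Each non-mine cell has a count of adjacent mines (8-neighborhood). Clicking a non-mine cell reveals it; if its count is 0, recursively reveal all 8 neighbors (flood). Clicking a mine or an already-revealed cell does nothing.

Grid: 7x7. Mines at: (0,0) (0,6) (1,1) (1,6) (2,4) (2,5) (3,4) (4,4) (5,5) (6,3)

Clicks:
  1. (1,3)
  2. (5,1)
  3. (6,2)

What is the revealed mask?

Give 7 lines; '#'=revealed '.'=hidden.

Click 1 (1,3) count=1: revealed 1 new [(1,3)] -> total=1
Click 2 (5,1) count=0: revealed 19 new [(2,0) (2,1) (2,2) (2,3) (3,0) (3,1) (3,2) (3,3) (4,0) (4,1) (4,2) (4,3) (5,0) (5,1) (5,2) (5,3) (6,0) (6,1) (6,2)] -> total=20
Click 3 (6,2) count=1: revealed 0 new [(none)] -> total=20

Answer: .......
...#...
####...
####...
####...
####...
###....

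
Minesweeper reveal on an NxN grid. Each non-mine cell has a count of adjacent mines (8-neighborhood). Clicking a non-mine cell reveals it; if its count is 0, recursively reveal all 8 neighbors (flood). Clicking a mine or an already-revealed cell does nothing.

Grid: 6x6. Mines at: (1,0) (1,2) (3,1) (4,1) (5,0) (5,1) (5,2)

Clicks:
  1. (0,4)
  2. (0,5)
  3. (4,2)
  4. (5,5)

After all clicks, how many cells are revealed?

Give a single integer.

Answer: 21

Derivation:
Click 1 (0,4) count=0: revealed 21 new [(0,3) (0,4) (0,5) (1,3) (1,4) (1,5) (2,2) (2,3) (2,4) (2,5) (3,2) (3,3) (3,4) (3,5) (4,2) (4,3) (4,4) (4,5) (5,3) (5,4) (5,5)] -> total=21
Click 2 (0,5) count=0: revealed 0 new [(none)] -> total=21
Click 3 (4,2) count=4: revealed 0 new [(none)] -> total=21
Click 4 (5,5) count=0: revealed 0 new [(none)] -> total=21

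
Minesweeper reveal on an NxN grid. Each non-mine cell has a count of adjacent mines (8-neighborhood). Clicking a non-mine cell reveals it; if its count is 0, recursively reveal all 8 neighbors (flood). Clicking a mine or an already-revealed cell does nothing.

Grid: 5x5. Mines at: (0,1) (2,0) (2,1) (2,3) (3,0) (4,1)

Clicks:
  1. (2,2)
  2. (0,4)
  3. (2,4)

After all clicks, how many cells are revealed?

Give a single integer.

Answer: 8

Derivation:
Click 1 (2,2) count=2: revealed 1 new [(2,2)] -> total=1
Click 2 (0,4) count=0: revealed 6 new [(0,2) (0,3) (0,4) (1,2) (1,3) (1,4)] -> total=7
Click 3 (2,4) count=1: revealed 1 new [(2,4)] -> total=8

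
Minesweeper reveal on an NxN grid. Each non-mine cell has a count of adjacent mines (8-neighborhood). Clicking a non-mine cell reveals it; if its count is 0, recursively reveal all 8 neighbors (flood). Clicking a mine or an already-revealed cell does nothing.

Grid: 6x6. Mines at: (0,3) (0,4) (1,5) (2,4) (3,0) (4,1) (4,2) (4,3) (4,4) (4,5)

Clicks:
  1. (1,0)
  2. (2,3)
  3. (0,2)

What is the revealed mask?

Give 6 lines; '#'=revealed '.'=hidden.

Answer: ###...
####..
####..
.###..
......
......

Derivation:
Click 1 (1,0) count=0: revealed 14 new [(0,0) (0,1) (0,2) (1,0) (1,1) (1,2) (1,3) (2,0) (2,1) (2,2) (2,3) (3,1) (3,2) (3,3)] -> total=14
Click 2 (2,3) count=1: revealed 0 new [(none)] -> total=14
Click 3 (0,2) count=1: revealed 0 new [(none)] -> total=14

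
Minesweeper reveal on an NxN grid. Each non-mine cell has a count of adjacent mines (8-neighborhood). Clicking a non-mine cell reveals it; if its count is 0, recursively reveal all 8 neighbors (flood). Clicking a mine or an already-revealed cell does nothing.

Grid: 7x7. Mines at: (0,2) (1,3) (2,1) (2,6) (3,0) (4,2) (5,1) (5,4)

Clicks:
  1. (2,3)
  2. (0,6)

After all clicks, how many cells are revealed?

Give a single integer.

Click 1 (2,3) count=1: revealed 1 new [(2,3)] -> total=1
Click 2 (0,6) count=0: revealed 6 new [(0,4) (0,5) (0,6) (1,4) (1,5) (1,6)] -> total=7

Answer: 7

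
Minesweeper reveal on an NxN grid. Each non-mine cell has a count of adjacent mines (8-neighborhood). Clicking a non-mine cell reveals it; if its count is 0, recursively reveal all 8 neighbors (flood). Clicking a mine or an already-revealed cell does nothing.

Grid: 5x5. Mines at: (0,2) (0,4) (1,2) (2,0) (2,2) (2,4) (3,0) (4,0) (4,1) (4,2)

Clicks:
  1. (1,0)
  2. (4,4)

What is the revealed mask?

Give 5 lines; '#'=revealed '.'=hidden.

Answer: .....
#....
.....
...##
...##

Derivation:
Click 1 (1,0) count=1: revealed 1 new [(1,0)] -> total=1
Click 2 (4,4) count=0: revealed 4 new [(3,3) (3,4) (4,3) (4,4)] -> total=5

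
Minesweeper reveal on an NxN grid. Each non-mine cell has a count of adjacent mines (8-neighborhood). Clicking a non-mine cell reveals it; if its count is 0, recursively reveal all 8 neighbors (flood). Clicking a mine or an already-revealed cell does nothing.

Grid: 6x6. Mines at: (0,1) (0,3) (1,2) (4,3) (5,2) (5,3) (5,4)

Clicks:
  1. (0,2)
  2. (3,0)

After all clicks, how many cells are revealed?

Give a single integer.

Answer: 14

Derivation:
Click 1 (0,2) count=3: revealed 1 new [(0,2)] -> total=1
Click 2 (3,0) count=0: revealed 13 new [(1,0) (1,1) (2,0) (2,1) (2,2) (3,0) (3,1) (3,2) (4,0) (4,1) (4,2) (5,0) (5,1)] -> total=14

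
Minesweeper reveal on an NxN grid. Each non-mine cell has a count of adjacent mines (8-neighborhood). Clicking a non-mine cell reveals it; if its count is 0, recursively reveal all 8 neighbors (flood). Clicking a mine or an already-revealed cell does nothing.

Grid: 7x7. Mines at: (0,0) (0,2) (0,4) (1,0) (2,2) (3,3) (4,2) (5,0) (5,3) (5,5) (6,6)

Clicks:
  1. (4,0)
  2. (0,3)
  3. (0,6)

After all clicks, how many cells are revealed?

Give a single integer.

Answer: 16

Derivation:
Click 1 (4,0) count=1: revealed 1 new [(4,0)] -> total=1
Click 2 (0,3) count=2: revealed 1 new [(0,3)] -> total=2
Click 3 (0,6) count=0: revealed 14 new [(0,5) (0,6) (1,4) (1,5) (1,6) (2,4) (2,5) (2,6) (3,4) (3,5) (3,6) (4,4) (4,5) (4,6)] -> total=16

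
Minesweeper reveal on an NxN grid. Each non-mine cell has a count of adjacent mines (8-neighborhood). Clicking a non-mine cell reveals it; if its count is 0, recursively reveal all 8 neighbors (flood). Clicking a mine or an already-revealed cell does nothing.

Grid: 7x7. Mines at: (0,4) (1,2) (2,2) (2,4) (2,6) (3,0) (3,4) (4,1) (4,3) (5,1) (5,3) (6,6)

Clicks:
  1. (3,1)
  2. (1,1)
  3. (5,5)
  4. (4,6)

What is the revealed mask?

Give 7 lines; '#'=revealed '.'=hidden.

Answer: .......
.#.....
.......
.#...##
.....##
.....##
.......

Derivation:
Click 1 (3,1) count=3: revealed 1 new [(3,1)] -> total=1
Click 2 (1,1) count=2: revealed 1 new [(1,1)] -> total=2
Click 3 (5,5) count=1: revealed 1 new [(5,5)] -> total=3
Click 4 (4,6) count=0: revealed 5 new [(3,5) (3,6) (4,5) (4,6) (5,6)] -> total=8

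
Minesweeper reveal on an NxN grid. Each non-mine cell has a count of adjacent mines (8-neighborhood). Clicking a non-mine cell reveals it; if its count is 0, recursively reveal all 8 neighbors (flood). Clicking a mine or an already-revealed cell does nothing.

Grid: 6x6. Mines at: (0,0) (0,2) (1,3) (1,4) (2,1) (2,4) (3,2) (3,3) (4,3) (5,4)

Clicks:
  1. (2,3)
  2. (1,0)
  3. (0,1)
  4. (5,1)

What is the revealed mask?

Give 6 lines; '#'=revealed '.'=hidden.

Click 1 (2,3) count=5: revealed 1 new [(2,3)] -> total=1
Click 2 (1,0) count=2: revealed 1 new [(1,0)] -> total=2
Click 3 (0,1) count=2: revealed 1 new [(0,1)] -> total=3
Click 4 (5,1) count=0: revealed 8 new [(3,0) (3,1) (4,0) (4,1) (4,2) (5,0) (5,1) (5,2)] -> total=11

Answer: .#....
#.....
...#..
##....
###...
###...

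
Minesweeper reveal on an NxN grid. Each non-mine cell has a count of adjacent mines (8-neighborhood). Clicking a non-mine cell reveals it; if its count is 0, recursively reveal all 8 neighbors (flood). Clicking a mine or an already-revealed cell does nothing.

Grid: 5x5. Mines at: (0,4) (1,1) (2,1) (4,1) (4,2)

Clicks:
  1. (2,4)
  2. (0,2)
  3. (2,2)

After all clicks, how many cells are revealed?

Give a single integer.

Answer: 12

Derivation:
Click 1 (2,4) count=0: revealed 11 new [(1,2) (1,3) (1,4) (2,2) (2,3) (2,4) (3,2) (3,3) (3,4) (4,3) (4,4)] -> total=11
Click 2 (0,2) count=1: revealed 1 new [(0,2)] -> total=12
Click 3 (2,2) count=2: revealed 0 new [(none)] -> total=12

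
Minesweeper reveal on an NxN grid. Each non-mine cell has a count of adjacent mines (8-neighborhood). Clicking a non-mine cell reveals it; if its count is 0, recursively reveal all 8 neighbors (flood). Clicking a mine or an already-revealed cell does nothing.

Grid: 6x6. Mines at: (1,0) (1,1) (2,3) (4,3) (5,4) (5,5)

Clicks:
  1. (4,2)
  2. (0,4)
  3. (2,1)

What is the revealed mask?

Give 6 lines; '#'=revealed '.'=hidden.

Click 1 (4,2) count=1: revealed 1 new [(4,2)] -> total=1
Click 2 (0,4) count=0: revealed 14 new [(0,2) (0,3) (0,4) (0,5) (1,2) (1,3) (1,4) (1,5) (2,4) (2,5) (3,4) (3,5) (4,4) (4,5)] -> total=15
Click 3 (2,1) count=2: revealed 1 new [(2,1)] -> total=16

Answer: ..####
..####
.#..##
....##
..#.##
......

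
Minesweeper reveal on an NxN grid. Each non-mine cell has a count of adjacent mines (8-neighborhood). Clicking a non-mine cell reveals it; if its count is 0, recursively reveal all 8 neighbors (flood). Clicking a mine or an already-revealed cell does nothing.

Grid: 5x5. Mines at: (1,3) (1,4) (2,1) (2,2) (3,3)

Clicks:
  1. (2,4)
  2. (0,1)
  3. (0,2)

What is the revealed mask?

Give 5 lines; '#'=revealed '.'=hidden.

Answer: ###..
###..
....#
.....
.....

Derivation:
Click 1 (2,4) count=3: revealed 1 new [(2,4)] -> total=1
Click 2 (0,1) count=0: revealed 6 new [(0,0) (0,1) (0,2) (1,0) (1,1) (1,2)] -> total=7
Click 3 (0,2) count=1: revealed 0 new [(none)] -> total=7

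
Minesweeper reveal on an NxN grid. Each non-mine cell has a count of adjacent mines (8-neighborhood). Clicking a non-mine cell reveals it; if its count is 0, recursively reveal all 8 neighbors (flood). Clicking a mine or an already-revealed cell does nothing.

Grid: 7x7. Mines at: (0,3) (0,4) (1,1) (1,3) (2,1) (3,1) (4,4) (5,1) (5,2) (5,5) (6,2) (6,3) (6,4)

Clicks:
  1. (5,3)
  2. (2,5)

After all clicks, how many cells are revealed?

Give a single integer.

Answer: 14

Derivation:
Click 1 (5,3) count=5: revealed 1 new [(5,3)] -> total=1
Click 2 (2,5) count=0: revealed 13 new [(0,5) (0,6) (1,4) (1,5) (1,6) (2,4) (2,5) (2,6) (3,4) (3,5) (3,6) (4,5) (4,6)] -> total=14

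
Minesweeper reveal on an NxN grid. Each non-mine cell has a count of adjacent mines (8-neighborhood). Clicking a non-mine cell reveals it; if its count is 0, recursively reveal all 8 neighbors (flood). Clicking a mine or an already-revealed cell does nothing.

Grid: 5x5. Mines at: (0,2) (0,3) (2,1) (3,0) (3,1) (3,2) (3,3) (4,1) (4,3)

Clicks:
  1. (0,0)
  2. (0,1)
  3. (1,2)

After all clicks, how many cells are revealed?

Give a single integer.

Click 1 (0,0) count=0: revealed 4 new [(0,0) (0,1) (1,0) (1,1)] -> total=4
Click 2 (0,1) count=1: revealed 0 new [(none)] -> total=4
Click 3 (1,2) count=3: revealed 1 new [(1,2)] -> total=5

Answer: 5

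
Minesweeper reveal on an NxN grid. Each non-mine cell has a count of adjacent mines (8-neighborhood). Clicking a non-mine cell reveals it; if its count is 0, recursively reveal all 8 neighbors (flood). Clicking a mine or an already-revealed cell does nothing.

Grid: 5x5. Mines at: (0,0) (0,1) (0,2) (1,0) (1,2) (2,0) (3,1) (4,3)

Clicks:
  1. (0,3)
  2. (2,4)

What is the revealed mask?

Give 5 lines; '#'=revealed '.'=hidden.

Click 1 (0,3) count=2: revealed 1 new [(0,3)] -> total=1
Click 2 (2,4) count=0: revealed 7 new [(0,4) (1,3) (1,4) (2,3) (2,4) (3,3) (3,4)] -> total=8

Answer: ...##
...##
...##
...##
.....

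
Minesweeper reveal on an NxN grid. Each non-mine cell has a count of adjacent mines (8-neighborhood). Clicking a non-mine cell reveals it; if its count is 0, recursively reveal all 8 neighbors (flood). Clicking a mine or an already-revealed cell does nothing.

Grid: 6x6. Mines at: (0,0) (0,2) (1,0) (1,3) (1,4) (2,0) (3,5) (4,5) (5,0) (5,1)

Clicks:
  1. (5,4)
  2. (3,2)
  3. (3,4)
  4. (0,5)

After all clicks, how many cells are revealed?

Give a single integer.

Answer: 16

Derivation:
Click 1 (5,4) count=1: revealed 1 new [(5,4)] -> total=1
Click 2 (3,2) count=0: revealed 14 new [(2,1) (2,2) (2,3) (2,4) (3,1) (3,2) (3,3) (3,4) (4,1) (4,2) (4,3) (4,4) (5,2) (5,3)] -> total=15
Click 3 (3,4) count=2: revealed 0 new [(none)] -> total=15
Click 4 (0,5) count=1: revealed 1 new [(0,5)] -> total=16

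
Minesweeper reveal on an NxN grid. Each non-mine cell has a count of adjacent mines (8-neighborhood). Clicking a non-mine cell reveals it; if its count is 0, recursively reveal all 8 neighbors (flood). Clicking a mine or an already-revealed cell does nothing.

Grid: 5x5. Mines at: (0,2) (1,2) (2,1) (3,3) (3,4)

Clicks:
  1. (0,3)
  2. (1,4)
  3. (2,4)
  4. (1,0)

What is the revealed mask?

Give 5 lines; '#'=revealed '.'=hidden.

Click 1 (0,3) count=2: revealed 1 new [(0,3)] -> total=1
Click 2 (1,4) count=0: revealed 5 new [(0,4) (1,3) (1,4) (2,3) (2,4)] -> total=6
Click 3 (2,4) count=2: revealed 0 new [(none)] -> total=6
Click 4 (1,0) count=1: revealed 1 new [(1,0)] -> total=7

Answer: ...##
#..##
...##
.....
.....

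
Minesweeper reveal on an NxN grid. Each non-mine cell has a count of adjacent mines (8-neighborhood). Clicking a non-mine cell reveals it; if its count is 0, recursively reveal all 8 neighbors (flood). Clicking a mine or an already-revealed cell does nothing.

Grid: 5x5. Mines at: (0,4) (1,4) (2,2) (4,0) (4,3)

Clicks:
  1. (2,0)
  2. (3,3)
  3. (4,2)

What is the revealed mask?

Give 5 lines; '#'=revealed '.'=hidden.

Answer: ####.
####.
##...
##.#.
..#..

Derivation:
Click 1 (2,0) count=0: revealed 12 new [(0,0) (0,1) (0,2) (0,3) (1,0) (1,1) (1,2) (1,3) (2,0) (2,1) (3,0) (3,1)] -> total=12
Click 2 (3,3) count=2: revealed 1 new [(3,3)] -> total=13
Click 3 (4,2) count=1: revealed 1 new [(4,2)] -> total=14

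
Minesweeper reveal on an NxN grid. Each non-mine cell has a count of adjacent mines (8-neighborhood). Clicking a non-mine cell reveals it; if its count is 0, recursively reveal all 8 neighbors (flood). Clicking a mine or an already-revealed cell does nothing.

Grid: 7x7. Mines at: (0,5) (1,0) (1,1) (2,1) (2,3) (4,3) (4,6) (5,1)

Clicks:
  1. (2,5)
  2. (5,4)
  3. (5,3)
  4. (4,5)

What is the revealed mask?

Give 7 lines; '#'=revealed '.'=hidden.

Answer: .......
....###
....###
....###
.....#.
...##..
.......

Derivation:
Click 1 (2,5) count=0: revealed 9 new [(1,4) (1,5) (1,6) (2,4) (2,5) (2,6) (3,4) (3,5) (3,6)] -> total=9
Click 2 (5,4) count=1: revealed 1 new [(5,4)] -> total=10
Click 3 (5,3) count=1: revealed 1 new [(5,3)] -> total=11
Click 4 (4,5) count=1: revealed 1 new [(4,5)] -> total=12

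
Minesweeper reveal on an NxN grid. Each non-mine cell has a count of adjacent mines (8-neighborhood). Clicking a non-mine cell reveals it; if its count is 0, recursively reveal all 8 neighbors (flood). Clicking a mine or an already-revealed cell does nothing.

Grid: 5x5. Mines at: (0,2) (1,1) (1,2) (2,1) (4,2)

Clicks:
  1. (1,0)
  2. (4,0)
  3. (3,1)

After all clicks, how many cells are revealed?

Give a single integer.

Click 1 (1,0) count=2: revealed 1 new [(1,0)] -> total=1
Click 2 (4,0) count=0: revealed 4 new [(3,0) (3,1) (4,0) (4,1)] -> total=5
Click 3 (3,1) count=2: revealed 0 new [(none)] -> total=5

Answer: 5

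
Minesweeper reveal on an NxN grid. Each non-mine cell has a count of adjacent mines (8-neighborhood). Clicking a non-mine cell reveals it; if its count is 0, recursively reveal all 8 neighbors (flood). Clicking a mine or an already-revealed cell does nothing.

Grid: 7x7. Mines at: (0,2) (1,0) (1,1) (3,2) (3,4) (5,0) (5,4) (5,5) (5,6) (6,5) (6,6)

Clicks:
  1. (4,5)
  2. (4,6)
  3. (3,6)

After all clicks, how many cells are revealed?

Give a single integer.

Answer: 16

Derivation:
Click 1 (4,5) count=4: revealed 1 new [(4,5)] -> total=1
Click 2 (4,6) count=2: revealed 1 new [(4,6)] -> total=2
Click 3 (3,6) count=0: revealed 14 new [(0,3) (0,4) (0,5) (0,6) (1,3) (1,4) (1,5) (1,6) (2,3) (2,4) (2,5) (2,6) (3,5) (3,6)] -> total=16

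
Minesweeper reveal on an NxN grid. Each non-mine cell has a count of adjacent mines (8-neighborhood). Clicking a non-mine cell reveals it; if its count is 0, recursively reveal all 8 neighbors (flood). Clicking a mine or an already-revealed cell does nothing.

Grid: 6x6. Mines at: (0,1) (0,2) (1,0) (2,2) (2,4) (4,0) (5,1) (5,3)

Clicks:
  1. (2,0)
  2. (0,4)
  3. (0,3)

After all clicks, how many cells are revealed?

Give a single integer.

Click 1 (2,0) count=1: revealed 1 new [(2,0)] -> total=1
Click 2 (0,4) count=0: revealed 6 new [(0,3) (0,4) (0,5) (1,3) (1,4) (1,5)] -> total=7
Click 3 (0,3) count=1: revealed 0 new [(none)] -> total=7

Answer: 7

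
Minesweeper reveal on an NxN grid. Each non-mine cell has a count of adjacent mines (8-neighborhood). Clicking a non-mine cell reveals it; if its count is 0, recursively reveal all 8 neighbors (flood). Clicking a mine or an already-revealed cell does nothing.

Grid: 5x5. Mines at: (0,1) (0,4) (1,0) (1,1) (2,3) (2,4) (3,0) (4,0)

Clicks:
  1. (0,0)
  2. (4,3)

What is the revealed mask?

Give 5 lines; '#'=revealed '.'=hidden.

Click 1 (0,0) count=3: revealed 1 new [(0,0)] -> total=1
Click 2 (4,3) count=0: revealed 8 new [(3,1) (3,2) (3,3) (3,4) (4,1) (4,2) (4,3) (4,4)] -> total=9

Answer: #....
.....
.....
.####
.####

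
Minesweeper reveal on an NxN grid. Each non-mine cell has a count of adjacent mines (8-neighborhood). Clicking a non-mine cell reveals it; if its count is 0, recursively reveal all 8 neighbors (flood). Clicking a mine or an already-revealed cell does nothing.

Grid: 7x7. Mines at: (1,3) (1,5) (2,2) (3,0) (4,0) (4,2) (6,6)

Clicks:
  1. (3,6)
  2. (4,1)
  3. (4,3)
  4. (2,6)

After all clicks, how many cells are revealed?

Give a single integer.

Click 1 (3,6) count=0: revealed 25 new [(2,3) (2,4) (2,5) (2,6) (3,3) (3,4) (3,5) (3,6) (4,3) (4,4) (4,5) (4,6) (5,0) (5,1) (5,2) (5,3) (5,4) (5,5) (5,6) (6,0) (6,1) (6,2) (6,3) (6,4) (6,5)] -> total=25
Click 2 (4,1) count=3: revealed 1 new [(4,1)] -> total=26
Click 3 (4,3) count=1: revealed 0 new [(none)] -> total=26
Click 4 (2,6) count=1: revealed 0 new [(none)] -> total=26

Answer: 26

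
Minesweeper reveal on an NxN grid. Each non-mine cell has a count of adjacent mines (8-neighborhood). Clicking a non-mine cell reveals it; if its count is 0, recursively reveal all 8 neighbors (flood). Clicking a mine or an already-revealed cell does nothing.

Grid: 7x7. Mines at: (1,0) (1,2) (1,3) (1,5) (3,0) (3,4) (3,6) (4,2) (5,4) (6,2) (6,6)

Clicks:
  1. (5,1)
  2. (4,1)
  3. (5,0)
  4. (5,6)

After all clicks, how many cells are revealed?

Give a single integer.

Click 1 (5,1) count=2: revealed 1 new [(5,1)] -> total=1
Click 2 (4,1) count=2: revealed 1 new [(4,1)] -> total=2
Click 3 (5,0) count=0: revealed 4 new [(4,0) (5,0) (6,0) (6,1)] -> total=6
Click 4 (5,6) count=1: revealed 1 new [(5,6)] -> total=7

Answer: 7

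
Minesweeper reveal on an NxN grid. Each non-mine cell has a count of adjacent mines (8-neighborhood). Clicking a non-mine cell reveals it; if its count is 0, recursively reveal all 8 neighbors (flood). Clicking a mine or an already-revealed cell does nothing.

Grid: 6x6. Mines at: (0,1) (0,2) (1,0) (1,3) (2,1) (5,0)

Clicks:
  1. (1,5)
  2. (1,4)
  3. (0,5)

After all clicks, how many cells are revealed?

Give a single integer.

Answer: 23

Derivation:
Click 1 (1,5) count=0: revealed 23 new [(0,4) (0,5) (1,4) (1,5) (2,2) (2,3) (2,4) (2,5) (3,1) (3,2) (3,3) (3,4) (3,5) (4,1) (4,2) (4,3) (4,4) (4,5) (5,1) (5,2) (5,3) (5,4) (5,5)] -> total=23
Click 2 (1,4) count=1: revealed 0 new [(none)] -> total=23
Click 3 (0,5) count=0: revealed 0 new [(none)] -> total=23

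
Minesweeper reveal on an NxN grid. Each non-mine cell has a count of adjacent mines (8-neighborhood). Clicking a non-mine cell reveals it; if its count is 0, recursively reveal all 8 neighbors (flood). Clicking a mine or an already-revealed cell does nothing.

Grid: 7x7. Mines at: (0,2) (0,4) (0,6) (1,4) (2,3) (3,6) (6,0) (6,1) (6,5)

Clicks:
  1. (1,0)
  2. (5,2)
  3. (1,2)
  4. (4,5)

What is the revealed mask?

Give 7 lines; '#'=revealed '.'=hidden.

Click 1 (1,0) count=0: revealed 29 new [(0,0) (0,1) (1,0) (1,1) (1,2) (2,0) (2,1) (2,2) (3,0) (3,1) (3,2) (3,3) (3,4) (3,5) (4,0) (4,1) (4,2) (4,3) (4,4) (4,5) (5,0) (5,1) (5,2) (5,3) (5,4) (5,5) (6,2) (6,3) (6,4)] -> total=29
Click 2 (5,2) count=1: revealed 0 new [(none)] -> total=29
Click 3 (1,2) count=2: revealed 0 new [(none)] -> total=29
Click 4 (4,5) count=1: revealed 0 new [(none)] -> total=29

Answer: ##.....
###....
###....
######.
######.
######.
..###..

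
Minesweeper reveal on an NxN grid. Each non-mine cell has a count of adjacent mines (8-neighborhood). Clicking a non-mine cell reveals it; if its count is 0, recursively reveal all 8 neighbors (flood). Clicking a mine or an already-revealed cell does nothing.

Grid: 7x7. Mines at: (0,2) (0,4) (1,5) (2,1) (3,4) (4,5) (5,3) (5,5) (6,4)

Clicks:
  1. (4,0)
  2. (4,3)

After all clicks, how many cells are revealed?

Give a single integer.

Click 1 (4,0) count=0: revealed 12 new [(3,0) (3,1) (3,2) (4,0) (4,1) (4,2) (5,0) (5,1) (5,2) (6,0) (6,1) (6,2)] -> total=12
Click 2 (4,3) count=2: revealed 1 new [(4,3)] -> total=13

Answer: 13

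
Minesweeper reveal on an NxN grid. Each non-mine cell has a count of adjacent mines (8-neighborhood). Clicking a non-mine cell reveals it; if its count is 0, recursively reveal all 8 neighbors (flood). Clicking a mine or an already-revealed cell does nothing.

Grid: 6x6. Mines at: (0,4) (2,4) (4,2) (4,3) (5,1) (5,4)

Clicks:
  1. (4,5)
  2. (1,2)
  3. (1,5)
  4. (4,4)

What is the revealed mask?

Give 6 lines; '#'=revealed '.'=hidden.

Click 1 (4,5) count=1: revealed 1 new [(4,5)] -> total=1
Click 2 (1,2) count=0: revealed 18 new [(0,0) (0,1) (0,2) (0,3) (1,0) (1,1) (1,2) (1,3) (2,0) (2,1) (2,2) (2,3) (3,0) (3,1) (3,2) (3,3) (4,0) (4,1)] -> total=19
Click 3 (1,5) count=2: revealed 1 new [(1,5)] -> total=20
Click 4 (4,4) count=2: revealed 1 new [(4,4)] -> total=21

Answer: ####..
####.#
####..
####..
##..##
......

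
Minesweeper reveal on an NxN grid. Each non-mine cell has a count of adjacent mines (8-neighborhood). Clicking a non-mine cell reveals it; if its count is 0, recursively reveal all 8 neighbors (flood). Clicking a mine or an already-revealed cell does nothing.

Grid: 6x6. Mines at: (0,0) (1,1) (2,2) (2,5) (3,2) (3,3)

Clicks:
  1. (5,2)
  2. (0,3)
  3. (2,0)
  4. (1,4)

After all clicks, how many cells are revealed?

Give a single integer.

Answer: 26

Derivation:
Click 1 (5,2) count=0: revealed 18 new [(2,0) (2,1) (3,0) (3,1) (3,4) (3,5) (4,0) (4,1) (4,2) (4,3) (4,4) (4,5) (5,0) (5,1) (5,2) (5,3) (5,4) (5,5)] -> total=18
Click 2 (0,3) count=0: revealed 8 new [(0,2) (0,3) (0,4) (0,5) (1,2) (1,3) (1,4) (1,5)] -> total=26
Click 3 (2,0) count=1: revealed 0 new [(none)] -> total=26
Click 4 (1,4) count=1: revealed 0 new [(none)] -> total=26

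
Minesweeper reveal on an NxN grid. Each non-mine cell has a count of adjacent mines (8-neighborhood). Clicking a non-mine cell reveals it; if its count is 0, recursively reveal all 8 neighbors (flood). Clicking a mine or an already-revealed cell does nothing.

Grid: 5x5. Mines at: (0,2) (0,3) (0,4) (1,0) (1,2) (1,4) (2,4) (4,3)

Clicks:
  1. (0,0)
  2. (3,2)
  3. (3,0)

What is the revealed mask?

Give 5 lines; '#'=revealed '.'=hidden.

Answer: #....
.....
###..
###..
###..

Derivation:
Click 1 (0,0) count=1: revealed 1 new [(0,0)] -> total=1
Click 2 (3,2) count=1: revealed 1 new [(3,2)] -> total=2
Click 3 (3,0) count=0: revealed 8 new [(2,0) (2,1) (2,2) (3,0) (3,1) (4,0) (4,1) (4,2)] -> total=10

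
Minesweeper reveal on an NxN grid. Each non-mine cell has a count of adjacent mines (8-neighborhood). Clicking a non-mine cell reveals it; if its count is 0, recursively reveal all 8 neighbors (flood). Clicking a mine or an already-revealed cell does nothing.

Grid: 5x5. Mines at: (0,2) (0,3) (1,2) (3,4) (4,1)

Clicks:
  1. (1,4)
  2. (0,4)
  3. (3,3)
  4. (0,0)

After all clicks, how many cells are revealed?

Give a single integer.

Click 1 (1,4) count=1: revealed 1 new [(1,4)] -> total=1
Click 2 (0,4) count=1: revealed 1 new [(0,4)] -> total=2
Click 3 (3,3) count=1: revealed 1 new [(3,3)] -> total=3
Click 4 (0,0) count=0: revealed 8 new [(0,0) (0,1) (1,0) (1,1) (2,0) (2,1) (3,0) (3,1)] -> total=11

Answer: 11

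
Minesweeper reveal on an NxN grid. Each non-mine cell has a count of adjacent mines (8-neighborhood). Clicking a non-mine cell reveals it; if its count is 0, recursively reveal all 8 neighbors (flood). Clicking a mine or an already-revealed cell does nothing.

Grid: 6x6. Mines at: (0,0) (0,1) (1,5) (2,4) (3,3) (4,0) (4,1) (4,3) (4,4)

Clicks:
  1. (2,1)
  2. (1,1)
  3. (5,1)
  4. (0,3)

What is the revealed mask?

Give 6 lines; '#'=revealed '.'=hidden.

Answer: ..###.
#####.
###...
###...
......
.#....

Derivation:
Click 1 (2,1) count=0: revealed 9 new [(1,0) (1,1) (1,2) (2,0) (2,1) (2,2) (3,0) (3,1) (3,2)] -> total=9
Click 2 (1,1) count=2: revealed 0 new [(none)] -> total=9
Click 3 (5,1) count=2: revealed 1 new [(5,1)] -> total=10
Click 4 (0,3) count=0: revealed 5 new [(0,2) (0,3) (0,4) (1,3) (1,4)] -> total=15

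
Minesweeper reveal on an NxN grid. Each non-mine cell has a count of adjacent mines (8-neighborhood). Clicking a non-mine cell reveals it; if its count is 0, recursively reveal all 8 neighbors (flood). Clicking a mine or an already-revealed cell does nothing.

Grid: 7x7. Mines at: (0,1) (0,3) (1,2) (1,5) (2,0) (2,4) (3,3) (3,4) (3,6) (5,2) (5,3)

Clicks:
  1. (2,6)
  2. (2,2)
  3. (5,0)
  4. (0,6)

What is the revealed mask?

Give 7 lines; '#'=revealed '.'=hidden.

Click 1 (2,6) count=2: revealed 1 new [(2,6)] -> total=1
Click 2 (2,2) count=2: revealed 1 new [(2,2)] -> total=2
Click 3 (5,0) count=0: revealed 8 new [(3,0) (3,1) (4,0) (4,1) (5,0) (5,1) (6,0) (6,1)] -> total=10
Click 4 (0,6) count=1: revealed 1 new [(0,6)] -> total=11

Answer: ......#
.......
..#...#
##.....
##.....
##.....
##.....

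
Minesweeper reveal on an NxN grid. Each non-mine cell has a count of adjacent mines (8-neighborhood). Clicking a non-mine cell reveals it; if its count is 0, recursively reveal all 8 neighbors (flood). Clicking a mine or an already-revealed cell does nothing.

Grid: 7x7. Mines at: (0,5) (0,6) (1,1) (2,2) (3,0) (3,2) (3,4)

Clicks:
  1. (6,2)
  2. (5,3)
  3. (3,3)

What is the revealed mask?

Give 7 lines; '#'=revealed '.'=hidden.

Answer: .......
.....##
.....##
...#.##
#######
#######
#######

Derivation:
Click 1 (6,2) count=0: revealed 27 new [(1,5) (1,6) (2,5) (2,6) (3,5) (3,6) (4,0) (4,1) (4,2) (4,3) (4,4) (4,5) (4,6) (5,0) (5,1) (5,2) (5,3) (5,4) (5,5) (5,6) (6,0) (6,1) (6,2) (6,3) (6,4) (6,5) (6,6)] -> total=27
Click 2 (5,3) count=0: revealed 0 new [(none)] -> total=27
Click 3 (3,3) count=3: revealed 1 new [(3,3)] -> total=28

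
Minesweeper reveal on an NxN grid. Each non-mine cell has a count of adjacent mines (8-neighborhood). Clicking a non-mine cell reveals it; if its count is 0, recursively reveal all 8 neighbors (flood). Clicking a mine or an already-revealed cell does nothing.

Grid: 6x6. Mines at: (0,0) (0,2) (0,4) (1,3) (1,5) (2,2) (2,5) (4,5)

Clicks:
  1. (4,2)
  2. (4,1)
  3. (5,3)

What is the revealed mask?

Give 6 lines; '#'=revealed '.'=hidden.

Answer: ......
##....
##....
#####.
#####.
#####.

Derivation:
Click 1 (4,2) count=0: revealed 19 new [(1,0) (1,1) (2,0) (2,1) (3,0) (3,1) (3,2) (3,3) (3,4) (4,0) (4,1) (4,2) (4,3) (4,4) (5,0) (5,1) (5,2) (5,3) (5,4)] -> total=19
Click 2 (4,1) count=0: revealed 0 new [(none)] -> total=19
Click 3 (5,3) count=0: revealed 0 new [(none)] -> total=19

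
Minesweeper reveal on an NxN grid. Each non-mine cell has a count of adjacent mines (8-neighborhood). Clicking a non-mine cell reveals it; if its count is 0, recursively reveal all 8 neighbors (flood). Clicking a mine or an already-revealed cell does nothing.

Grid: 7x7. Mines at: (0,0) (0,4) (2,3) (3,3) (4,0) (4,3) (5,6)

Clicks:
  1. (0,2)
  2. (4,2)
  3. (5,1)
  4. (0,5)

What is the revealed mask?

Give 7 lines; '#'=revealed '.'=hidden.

Click 1 (0,2) count=0: revealed 6 new [(0,1) (0,2) (0,3) (1,1) (1,2) (1,3)] -> total=6
Click 2 (4,2) count=2: revealed 1 new [(4,2)] -> total=7
Click 3 (5,1) count=1: revealed 1 new [(5,1)] -> total=8
Click 4 (0,5) count=1: revealed 1 new [(0,5)] -> total=9

Answer: .###.#.
.###...
.......
.......
..#....
.#.....
.......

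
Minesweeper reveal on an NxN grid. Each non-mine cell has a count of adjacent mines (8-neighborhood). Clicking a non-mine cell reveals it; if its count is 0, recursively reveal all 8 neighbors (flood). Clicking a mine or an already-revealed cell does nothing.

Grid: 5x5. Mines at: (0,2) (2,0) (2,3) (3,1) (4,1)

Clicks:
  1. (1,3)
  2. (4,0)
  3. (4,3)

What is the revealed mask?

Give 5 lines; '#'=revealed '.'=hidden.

Answer: .....
...#.
.....
..###
#.###

Derivation:
Click 1 (1,3) count=2: revealed 1 new [(1,3)] -> total=1
Click 2 (4,0) count=2: revealed 1 new [(4,0)] -> total=2
Click 3 (4,3) count=0: revealed 6 new [(3,2) (3,3) (3,4) (4,2) (4,3) (4,4)] -> total=8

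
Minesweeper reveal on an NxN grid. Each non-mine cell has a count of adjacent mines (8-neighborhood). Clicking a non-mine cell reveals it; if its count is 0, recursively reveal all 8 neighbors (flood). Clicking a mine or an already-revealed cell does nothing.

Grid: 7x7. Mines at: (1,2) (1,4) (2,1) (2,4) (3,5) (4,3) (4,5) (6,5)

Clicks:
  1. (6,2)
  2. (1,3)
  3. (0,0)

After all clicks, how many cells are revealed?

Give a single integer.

Click 1 (6,2) count=0: revealed 16 new [(3,0) (3,1) (3,2) (4,0) (4,1) (4,2) (5,0) (5,1) (5,2) (5,3) (5,4) (6,0) (6,1) (6,2) (6,3) (6,4)] -> total=16
Click 2 (1,3) count=3: revealed 1 new [(1,3)] -> total=17
Click 3 (0,0) count=0: revealed 4 new [(0,0) (0,1) (1,0) (1,1)] -> total=21

Answer: 21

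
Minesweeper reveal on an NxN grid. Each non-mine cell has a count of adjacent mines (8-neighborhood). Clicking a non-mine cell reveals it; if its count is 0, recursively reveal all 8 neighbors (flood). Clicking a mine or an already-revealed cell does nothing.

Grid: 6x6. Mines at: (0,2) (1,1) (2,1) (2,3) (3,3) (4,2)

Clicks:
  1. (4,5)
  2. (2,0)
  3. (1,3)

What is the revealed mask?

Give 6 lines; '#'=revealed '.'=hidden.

Click 1 (4,5) count=0: revealed 16 new [(0,3) (0,4) (0,5) (1,3) (1,4) (1,5) (2,4) (2,5) (3,4) (3,5) (4,3) (4,4) (4,5) (5,3) (5,4) (5,5)] -> total=16
Click 2 (2,0) count=2: revealed 1 new [(2,0)] -> total=17
Click 3 (1,3) count=2: revealed 0 new [(none)] -> total=17

Answer: ...###
...###
#...##
....##
...###
...###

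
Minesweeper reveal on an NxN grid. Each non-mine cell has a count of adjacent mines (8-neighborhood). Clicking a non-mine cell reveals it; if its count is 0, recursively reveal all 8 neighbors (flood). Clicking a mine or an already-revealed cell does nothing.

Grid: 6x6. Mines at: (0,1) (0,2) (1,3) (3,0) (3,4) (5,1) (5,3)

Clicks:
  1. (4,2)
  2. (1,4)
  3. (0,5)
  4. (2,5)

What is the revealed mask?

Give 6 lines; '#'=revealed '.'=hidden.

Click 1 (4,2) count=2: revealed 1 new [(4,2)] -> total=1
Click 2 (1,4) count=1: revealed 1 new [(1,4)] -> total=2
Click 3 (0,5) count=0: revealed 5 new [(0,4) (0,5) (1,5) (2,4) (2,5)] -> total=7
Click 4 (2,5) count=1: revealed 0 new [(none)] -> total=7

Answer: ....##
....##
....##
......
..#...
......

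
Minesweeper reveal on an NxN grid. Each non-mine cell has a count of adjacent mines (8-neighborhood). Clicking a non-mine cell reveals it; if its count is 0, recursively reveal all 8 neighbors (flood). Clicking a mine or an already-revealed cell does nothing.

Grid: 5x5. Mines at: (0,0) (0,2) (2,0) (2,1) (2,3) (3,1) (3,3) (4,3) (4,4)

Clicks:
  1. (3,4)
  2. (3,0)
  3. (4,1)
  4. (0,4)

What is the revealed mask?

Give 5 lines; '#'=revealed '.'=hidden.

Answer: ...##
...##
.....
#...#
.#...

Derivation:
Click 1 (3,4) count=4: revealed 1 new [(3,4)] -> total=1
Click 2 (3,0) count=3: revealed 1 new [(3,0)] -> total=2
Click 3 (4,1) count=1: revealed 1 new [(4,1)] -> total=3
Click 4 (0,4) count=0: revealed 4 new [(0,3) (0,4) (1,3) (1,4)] -> total=7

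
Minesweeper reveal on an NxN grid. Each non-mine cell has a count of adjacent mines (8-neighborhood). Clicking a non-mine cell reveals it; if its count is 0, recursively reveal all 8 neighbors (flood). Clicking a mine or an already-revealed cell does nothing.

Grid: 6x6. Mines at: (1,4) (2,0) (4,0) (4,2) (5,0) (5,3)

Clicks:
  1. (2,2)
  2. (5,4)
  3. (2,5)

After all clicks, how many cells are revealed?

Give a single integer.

Click 1 (2,2) count=0: revealed 14 new [(0,0) (0,1) (0,2) (0,3) (1,0) (1,1) (1,2) (1,3) (2,1) (2,2) (2,3) (3,1) (3,2) (3,3)] -> total=14
Click 2 (5,4) count=1: revealed 1 new [(5,4)] -> total=15
Click 3 (2,5) count=1: revealed 1 new [(2,5)] -> total=16

Answer: 16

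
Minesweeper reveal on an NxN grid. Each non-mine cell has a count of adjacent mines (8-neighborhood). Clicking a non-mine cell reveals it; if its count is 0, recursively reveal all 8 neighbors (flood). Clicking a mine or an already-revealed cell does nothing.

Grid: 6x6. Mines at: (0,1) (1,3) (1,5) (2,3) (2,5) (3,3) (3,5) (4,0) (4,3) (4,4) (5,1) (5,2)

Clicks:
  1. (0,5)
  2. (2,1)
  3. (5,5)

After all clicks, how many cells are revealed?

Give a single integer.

Click 1 (0,5) count=1: revealed 1 new [(0,5)] -> total=1
Click 2 (2,1) count=0: revealed 9 new [(1,0) (1,1) (1,2) (2,0) (2,1) (2,2) (3,0) (3,1) (3,2)] -> total=10
Click 3 (5,5) count=1: revealed 1 new [(5,5)] -> total=11

Answer: 11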